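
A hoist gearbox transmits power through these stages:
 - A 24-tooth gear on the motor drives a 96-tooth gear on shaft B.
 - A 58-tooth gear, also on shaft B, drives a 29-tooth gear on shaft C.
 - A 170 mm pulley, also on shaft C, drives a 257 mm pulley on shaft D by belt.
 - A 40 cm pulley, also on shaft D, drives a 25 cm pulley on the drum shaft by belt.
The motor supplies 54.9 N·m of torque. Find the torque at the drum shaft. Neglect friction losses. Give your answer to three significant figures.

Gear mesh: ratio = 96/24 = 4; torque at shaft B = 54.9 × 4 = 219.6 N·m.
Gear mesh: ratio = 29/58 = 0.5; torque at shaft C = 219.6 × 0.5 = 109.8 N·m.
Belt: ratio = 257/170 = 1.5118; torque at shaft D = 109.8 × 1.5118 = 165.99 N·m.
Belt: ratio = 25/40 = 0.625; torque at the drum shaft = 165.99 × 0.625 = 103.74 N·m.

104 N·m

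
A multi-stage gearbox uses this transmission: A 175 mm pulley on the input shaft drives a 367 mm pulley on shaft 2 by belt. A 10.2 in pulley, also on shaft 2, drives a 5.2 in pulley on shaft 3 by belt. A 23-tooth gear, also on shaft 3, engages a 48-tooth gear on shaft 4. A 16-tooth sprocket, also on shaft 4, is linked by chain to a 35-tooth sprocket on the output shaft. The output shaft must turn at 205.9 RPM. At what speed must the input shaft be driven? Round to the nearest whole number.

Overall ratio R = 2.0971 × 0.5098 × 2.087 × 2.1875 = 4.8808.
Required input speed = output speed × R = 205.9 × 4.8808 = 1005 RPM.

1005 RPM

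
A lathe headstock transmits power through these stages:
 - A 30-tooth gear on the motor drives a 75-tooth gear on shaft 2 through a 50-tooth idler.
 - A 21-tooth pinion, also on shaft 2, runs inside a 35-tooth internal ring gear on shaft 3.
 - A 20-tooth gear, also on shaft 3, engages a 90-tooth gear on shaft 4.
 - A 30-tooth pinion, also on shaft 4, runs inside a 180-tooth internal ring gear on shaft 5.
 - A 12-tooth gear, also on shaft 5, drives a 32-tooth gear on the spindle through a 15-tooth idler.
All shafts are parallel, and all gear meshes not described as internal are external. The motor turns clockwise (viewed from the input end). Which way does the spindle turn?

anticlockwise

the motor → shaft 2: driver → idler → driven is 2 external meshes, 2 reversals → CW.
shaft 2 → shaft 3: internal mesh, same direction → CW.
shaft 3 → shaft 4: external mesh, 1 reversal → CCW.
shaft 4 → shaft 5: internal mesh, same direction → CCW.
shaft 5 → the spindle: driver → idler → driven is 2 external meshes, 2 reversals → CCW.
5 reversals in total — an odd number — so the spindle turns opposite to the motor.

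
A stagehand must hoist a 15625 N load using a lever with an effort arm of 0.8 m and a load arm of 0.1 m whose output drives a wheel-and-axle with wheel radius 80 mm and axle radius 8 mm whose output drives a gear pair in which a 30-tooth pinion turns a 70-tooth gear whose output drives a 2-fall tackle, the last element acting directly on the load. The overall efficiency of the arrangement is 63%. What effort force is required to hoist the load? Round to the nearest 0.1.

Lever MA = effort arm / load arm = 0.8/0.1 = 8.
Wheel-and-axle MA = R/r = 80/8 = 10.
Gear pair MA = 70/30 = 2.3333.
Block-and-tackle MA = number of supporting rope parts = 2.
Combined ideal MA = 8 × 10 × 2.3333 × 2 = 373.33.
Actual MA = 373.33 × 0.63 = 235.2.
Effort = load / actual MA = 15625 / 235.2 = 66.433 N.

66.4 N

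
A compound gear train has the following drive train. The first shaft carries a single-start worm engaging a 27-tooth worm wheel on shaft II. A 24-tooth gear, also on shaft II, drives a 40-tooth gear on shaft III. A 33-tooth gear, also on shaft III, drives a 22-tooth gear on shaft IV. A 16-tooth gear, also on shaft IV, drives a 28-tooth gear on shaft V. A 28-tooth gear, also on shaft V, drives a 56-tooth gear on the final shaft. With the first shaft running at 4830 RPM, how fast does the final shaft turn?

46 RPM

the first shaft → shaft II (worm, 27/1): 4830 ÷ 27 = 178.89 RPM
shaft II → shaft III (gear mesh, 40/24): 178.89 ÷ 1.6667 = 107.33 RPM
shaft III → shaft IV (gear mesh, 22/33): 107.33 ÷ 0.66667 = 161 RPM
shaft IV → shaft V (gear mesh, 28/16): 161 ÷ 1.75 = 92 RPM
shaft V → the final shaft (gear mesh, 56/28): 92 ÷ 2 = 46 RPM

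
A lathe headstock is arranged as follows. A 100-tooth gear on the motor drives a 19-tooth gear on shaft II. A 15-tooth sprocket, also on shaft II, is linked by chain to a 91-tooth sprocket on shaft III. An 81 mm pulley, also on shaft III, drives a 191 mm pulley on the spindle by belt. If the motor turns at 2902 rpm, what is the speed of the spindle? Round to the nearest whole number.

1068 rpm

the motor → shaft II (gear mesh, 19/100): 2902 ÷ 0.19 = 15274 rpm
shaft II → shaft III (chain, 91/15): 15274 ÷ 6.0667 = 2517.6 rpm
shaft III → the spindle (belt, 191/81): 2517.6 ÷ 2.358 = 1067.7 rpm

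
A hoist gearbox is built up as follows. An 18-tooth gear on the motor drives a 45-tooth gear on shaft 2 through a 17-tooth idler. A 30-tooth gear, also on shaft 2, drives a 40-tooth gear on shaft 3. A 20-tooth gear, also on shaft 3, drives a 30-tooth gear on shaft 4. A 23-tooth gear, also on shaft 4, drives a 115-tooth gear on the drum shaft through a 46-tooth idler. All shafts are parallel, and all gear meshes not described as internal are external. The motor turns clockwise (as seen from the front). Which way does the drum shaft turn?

clockwise

the motor → shaft 2: driver → idler → driven is 2 external meshes, 2 reversals → CW.
shaft 2 → shaft 3: external mesh, 1 reversal → CCW.
shaft 3 → shaft 4: external mesh, 1 reversal → CW.
shaft 4 → the drum shaft: driver → idler → driven is 2 external meshes, 2 reversals → CW.
6 reversals in total — an even number — so the drum shaft turns the same way as the motor.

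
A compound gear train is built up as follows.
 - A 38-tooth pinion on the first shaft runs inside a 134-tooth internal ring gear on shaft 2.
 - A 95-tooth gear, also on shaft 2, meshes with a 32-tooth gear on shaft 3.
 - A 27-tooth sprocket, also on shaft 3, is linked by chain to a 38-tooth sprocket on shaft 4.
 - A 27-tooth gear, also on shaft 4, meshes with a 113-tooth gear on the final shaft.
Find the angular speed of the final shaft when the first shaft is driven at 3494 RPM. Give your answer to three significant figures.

499 RPM

internal gear 134/38 = 3.5263 → 3494/3.5263 = 990.84 RPM
gear mesh 32/95 = 0.33684 → 990.84/0.33684 = 2941.5 RPM
chain 38/27 = 1.4074 → 2941.5/1.4074 = 2090 RPM
gear mesh 113/27 = 4.1852 → 2090/4.1852 = 499.39 RPM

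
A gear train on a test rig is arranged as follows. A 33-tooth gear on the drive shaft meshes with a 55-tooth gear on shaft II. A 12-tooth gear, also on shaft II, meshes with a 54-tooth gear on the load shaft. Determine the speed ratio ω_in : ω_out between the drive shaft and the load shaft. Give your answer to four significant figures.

Each stage contributes driven/driver: gear mesh 55/33 = 1.6667, gear mesh 54/12 = 4.5.
Overall: 1.6667 × 4.5 = 7.5.

7.500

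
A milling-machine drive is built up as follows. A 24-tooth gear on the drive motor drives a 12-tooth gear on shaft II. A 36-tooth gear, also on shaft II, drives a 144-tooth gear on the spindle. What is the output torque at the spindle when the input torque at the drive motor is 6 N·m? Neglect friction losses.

gear mesh 12/24 = 0.5 → τ = 6·0.5 = 3 N·m
gear mesh 144/36 = 4 → τ = 3·4 = 12 N·m

12 N·m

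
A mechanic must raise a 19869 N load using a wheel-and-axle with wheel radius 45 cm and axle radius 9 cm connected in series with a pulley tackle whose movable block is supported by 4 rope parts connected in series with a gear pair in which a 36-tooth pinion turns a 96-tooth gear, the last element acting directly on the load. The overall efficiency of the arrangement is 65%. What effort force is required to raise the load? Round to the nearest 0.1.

573.1 N

Wheel-and-axle MA = R/r = 45/9 = 5.
Block-and-tackle MA = number of supporting rope parts = 4.
Gear pair MA = 96/36 = 2.6667.
Combined ideal MA = 5 × 4 × 2.6667 = 53.333.
Actual MA = 53.333 × 0.65 = 34.667.
Effort = load / actual MA = 19869 / 34.667 = 573.14 N.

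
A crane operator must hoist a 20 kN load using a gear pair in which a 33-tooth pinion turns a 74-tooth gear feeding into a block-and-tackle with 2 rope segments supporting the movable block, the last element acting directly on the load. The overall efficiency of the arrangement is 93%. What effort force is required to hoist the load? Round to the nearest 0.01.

4.80 kN

Gear pair MA = 74/33 = 2.2424.
Block-and-tackle MA = number of supporting rope parts = 2.
Combined ideal MA = 2.2424 × 2 = 4.4848.
Actual MA = 4.4848 × 0.93 = 4.1709.
Effort = load / actual MA = 20 / 4.1709 = 4.7951 kN.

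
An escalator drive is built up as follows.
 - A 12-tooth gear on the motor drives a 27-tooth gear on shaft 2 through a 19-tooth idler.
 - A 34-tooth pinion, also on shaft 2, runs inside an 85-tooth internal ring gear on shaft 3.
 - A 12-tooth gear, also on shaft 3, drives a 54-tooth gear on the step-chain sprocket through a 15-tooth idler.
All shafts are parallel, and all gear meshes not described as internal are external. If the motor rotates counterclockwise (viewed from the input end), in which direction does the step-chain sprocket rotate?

the motor → shaft 2: driver → idler → driven is 2 external meshes, 2 reversals → CCW.
shaft 2 → shaft 3: internal mesh, same direction → CCW.
shaft 3 → the step-chain sprocket: driver → idler → driven is 2 external meshes, 2 reversals → CCW.
4 reversals in total — an even number — so the step-chain sprocket turns the same way as the motor.

counterclockwise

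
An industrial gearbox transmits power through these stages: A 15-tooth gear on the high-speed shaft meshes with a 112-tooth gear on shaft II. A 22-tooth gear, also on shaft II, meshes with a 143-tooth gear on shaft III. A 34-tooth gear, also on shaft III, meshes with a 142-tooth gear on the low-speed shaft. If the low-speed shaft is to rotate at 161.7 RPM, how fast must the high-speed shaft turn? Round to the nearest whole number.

32776 RPM

Overall ratio R = 7.4667 × 6.5 × 4.1765 = 202.7.
Required input speed = output speed × R = 161.7 × 202.7 = 32776 RPM.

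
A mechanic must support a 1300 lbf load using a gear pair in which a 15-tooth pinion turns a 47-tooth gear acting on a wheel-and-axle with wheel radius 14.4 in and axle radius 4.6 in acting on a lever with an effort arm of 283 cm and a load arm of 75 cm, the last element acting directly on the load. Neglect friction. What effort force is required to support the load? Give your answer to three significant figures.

35.1 lbf

Gear pair MA = 47/15 = 3.1333.
Wheel-and-axle MA = R/r = 14.4/4.6 = 3.1304.
Lever MA = effort arm / load arm = 283/75 = 3.7733.
Combined ideal MA = 3.1333 × 3.1304 × 3.7733 = 37.011.
Effort = load / MA = 1300 / 37.011 = 35.124 lbf.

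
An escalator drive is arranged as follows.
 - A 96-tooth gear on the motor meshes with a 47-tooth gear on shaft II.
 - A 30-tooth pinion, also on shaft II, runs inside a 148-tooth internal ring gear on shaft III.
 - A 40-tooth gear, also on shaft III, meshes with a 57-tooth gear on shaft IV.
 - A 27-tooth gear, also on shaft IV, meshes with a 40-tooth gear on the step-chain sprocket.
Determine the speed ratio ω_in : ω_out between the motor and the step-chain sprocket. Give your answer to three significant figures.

Each stage contributes driven/driver: gear mesh 47/96 = 0.48958, internal gear 148/30 = 4.9333, gear mesh 57/40 = 1.425, gear mesh 40/27 = 1.4815.
Overall: 0.48958 × 4.9333 × 1.425 × 1.4815 = 5.0989.

5.10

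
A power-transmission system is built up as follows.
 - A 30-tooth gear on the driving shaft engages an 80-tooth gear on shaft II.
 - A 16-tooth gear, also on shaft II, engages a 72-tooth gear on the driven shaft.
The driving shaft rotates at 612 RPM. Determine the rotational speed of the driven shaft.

51 RPM

gear mesh 80/30 = 2.6667 → 612/2.6667 = 229.5 RPM
gear mesh 72/16 = 4.5 → 229.5/4.5 = 51 RPM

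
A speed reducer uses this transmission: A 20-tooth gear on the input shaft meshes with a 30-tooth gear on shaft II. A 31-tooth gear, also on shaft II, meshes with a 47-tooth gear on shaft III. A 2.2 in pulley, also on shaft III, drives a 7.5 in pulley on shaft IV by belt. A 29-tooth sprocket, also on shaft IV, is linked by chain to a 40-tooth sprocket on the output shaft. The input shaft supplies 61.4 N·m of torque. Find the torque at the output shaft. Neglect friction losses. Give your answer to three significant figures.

After the gear mesh (30/20): 61.4 × 1.5 = 92.1 N·m
After the gear mesh (47/31): 92.1 × 1.5161 = 139.64 N·m
After the belt (7.5/2.2): 139.64 × 3.4091 = 476.03 N·m
After the chain (40/29): 476.03 × 1.3793 = 656.59 N·m

657 N·m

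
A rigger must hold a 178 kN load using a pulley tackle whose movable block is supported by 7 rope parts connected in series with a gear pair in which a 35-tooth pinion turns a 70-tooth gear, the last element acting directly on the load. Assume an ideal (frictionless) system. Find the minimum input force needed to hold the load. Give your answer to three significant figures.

Block-and-tackle MA = number of supporting rope parts = 7.
Gear pair MA = 70/35 = 2.
Combined ideal MA = 7 × 2 = 14.
Effort = load / MA = 178 / 14 = 12.714 kN.

12.7 kN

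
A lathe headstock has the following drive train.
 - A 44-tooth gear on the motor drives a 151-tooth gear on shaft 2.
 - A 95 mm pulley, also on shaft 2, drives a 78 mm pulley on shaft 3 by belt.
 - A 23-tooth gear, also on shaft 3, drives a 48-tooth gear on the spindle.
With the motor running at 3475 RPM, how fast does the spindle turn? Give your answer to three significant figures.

591 RPM

the motor → shaft 2 (gear mesh, 151/44): 3475 ÷ 3.4318 = 1012.6 RPM
shaft 2 → shaft 3 (belt, 78/95): 1012.6 ÷ 0.82105 = 1233.3 RPM
shaft 3 → the spindle (gear mesh, 48/23): 1233.3 ÷ 2.087 = 590.94 RPM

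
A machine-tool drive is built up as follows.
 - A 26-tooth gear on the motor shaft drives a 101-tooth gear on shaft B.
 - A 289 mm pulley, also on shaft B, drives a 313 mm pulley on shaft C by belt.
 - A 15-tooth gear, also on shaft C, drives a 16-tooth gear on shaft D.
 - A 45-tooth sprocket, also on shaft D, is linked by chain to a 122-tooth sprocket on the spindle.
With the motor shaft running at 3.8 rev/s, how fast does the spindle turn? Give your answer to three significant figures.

the motor shaft → shaft B (gear mesh, 101/26): 3.8 ÷ 3.8846 = 0.97822 rev/s
shaft B → shaft C (belt, 313/289): 0.97822 ÷ 1.083 = 0.90321 rev/s
shaft C → shaft D (gear mesh, 16/15): 0.90321 ÷ 1.0667 = 0.84676 rev/s
shaft D → the spindle (chain, 122/45): 0.84676 ÷ 2.7111 = 0.31233 rev/s

0.312 rev/s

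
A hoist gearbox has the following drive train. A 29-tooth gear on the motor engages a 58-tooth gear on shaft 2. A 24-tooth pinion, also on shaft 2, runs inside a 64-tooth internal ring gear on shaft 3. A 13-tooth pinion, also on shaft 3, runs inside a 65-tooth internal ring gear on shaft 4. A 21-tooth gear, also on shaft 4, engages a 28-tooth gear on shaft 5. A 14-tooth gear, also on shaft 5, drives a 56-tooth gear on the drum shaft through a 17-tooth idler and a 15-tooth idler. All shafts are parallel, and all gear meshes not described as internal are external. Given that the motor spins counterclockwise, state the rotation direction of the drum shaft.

clockwise

the motor → shaft 2: external mesh, 1 reversal → CW.
shaft 2 → shaft 3: internal mesh, same direction → CW.
shaft 3 → shaft 4: internal mesh, same direction → CW.
shaft 4 → shaft 5: external mesh, 1 reversal → CCW.
shaft 5 → the drum shaft: driver → idler → idler → driven is 3 external meshes, 3 reversals → CW.
5 reversals in total — an odd number — so the drum shaft turns opposite to the motor.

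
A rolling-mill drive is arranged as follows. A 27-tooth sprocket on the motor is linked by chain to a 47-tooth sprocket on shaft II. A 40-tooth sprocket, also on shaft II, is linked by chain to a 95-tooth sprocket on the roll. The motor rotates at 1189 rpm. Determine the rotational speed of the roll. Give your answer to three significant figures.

chain 47/27 = 1.7407 → 1189/1.7407 = 683.04 rpm
chain 95/40 = 2.375 → 683.04/2.375 = 287.6 rpm

288 rpm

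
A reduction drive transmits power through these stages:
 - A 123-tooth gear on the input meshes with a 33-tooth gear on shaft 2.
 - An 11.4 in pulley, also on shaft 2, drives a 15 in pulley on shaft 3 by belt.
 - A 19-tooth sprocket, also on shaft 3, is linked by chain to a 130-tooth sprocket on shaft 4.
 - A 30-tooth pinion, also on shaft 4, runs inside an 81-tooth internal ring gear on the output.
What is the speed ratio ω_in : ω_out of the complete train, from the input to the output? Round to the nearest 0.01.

Each stage contributes driven/driver: gear mesh 33/123 = 0.26829, belt 15/11.4 = 1.3158, chain 130/19 = 6.8421, internal gear 81/30 = 2.7.
Overall: 0.26829 × 1.3158 × 6.8421 × 2.7 = 6.5215.

6.52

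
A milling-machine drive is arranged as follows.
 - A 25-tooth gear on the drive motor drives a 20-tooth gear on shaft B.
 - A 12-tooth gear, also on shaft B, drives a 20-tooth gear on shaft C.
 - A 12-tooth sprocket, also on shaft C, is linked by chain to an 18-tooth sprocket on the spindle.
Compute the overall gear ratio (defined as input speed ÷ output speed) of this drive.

Each stage contributes driven/driver: gear mesh 20/25 = 0.8, gear mesh 20/12 = 1.6667, chain 18/12 = 1.5.
Overall: 0.8 × 1.6667 × 1.5 = 2.

2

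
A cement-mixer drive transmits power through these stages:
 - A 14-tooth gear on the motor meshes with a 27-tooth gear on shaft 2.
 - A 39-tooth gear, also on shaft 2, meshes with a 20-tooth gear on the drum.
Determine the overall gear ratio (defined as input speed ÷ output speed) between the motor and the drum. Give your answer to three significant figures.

Each stage contributes driven/driver: gear mesh 27/14 = 1.9286, gear mesh 20/39 = 0.51282.
Overall: 1.9286 × 0.51282 = 0.98901.

0.989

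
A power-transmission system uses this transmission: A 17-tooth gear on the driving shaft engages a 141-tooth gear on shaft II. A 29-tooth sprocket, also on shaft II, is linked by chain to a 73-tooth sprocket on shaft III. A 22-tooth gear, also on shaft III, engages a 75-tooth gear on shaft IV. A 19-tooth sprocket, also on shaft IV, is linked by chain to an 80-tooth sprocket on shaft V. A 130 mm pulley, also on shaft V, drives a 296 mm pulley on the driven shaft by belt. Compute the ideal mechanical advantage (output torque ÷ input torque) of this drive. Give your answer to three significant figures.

682

Each stage contributes driven/driver: gear mesh 141/17 = 8.2941, chain 73/29 = 2.5172, gear mesh 75/22 = 3.4091, chain 80/19 = 4.2105, belt 296/130 = 2.2769.
Overall: 8.2941 × 2.5172 × 3.4091 × 4.2105 × 2.2769 = 682.37.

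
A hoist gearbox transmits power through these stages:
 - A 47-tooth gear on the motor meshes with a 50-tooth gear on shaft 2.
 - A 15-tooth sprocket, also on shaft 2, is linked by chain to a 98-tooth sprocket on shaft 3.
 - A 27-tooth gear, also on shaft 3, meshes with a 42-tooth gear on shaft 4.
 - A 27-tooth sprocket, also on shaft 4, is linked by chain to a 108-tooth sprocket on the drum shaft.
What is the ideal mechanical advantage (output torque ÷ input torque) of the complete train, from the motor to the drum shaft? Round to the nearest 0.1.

Each stage contributes driven/driver: gear mesh 50/47 = 1.0638, chain 98/15 = 6.5333, gear mesh 42/27 = 1.5556, chain 108/27 = 4.
Overall: 1.0638 × 6.5333 × 1.5556 × 4 = 43.247.

43.2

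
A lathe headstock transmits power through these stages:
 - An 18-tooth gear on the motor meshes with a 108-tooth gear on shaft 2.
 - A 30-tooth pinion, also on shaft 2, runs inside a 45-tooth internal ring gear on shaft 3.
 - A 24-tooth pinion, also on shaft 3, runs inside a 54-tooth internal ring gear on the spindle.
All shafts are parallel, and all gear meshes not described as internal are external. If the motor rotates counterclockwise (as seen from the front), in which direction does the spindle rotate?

clockwise

the motor → shaft 2: external mesh, 1 reversal → CW.
shaft 2 → shaft 3: internal mesh, same direction → CW.
shaft 3 → the spindle: internal mesh, same direction → CW.
1 reversal in total — an odd number — so the spindle turns opposite to the motor.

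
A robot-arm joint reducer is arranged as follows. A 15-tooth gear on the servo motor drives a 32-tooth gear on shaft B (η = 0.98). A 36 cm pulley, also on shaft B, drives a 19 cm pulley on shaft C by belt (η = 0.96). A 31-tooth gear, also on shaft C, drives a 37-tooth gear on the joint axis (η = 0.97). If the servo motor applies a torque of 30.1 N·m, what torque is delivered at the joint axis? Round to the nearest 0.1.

36.9 N·m

Gear mesh: ratio = 32/15 = 2.1333; torque at shaft B = 30.1 × 2.1333 × 0.98 = 62.929 N·m.
Belt: ratio = 19/36 = 0.52778; torque at shaft C = 62.929 × 0.52778 × 0.96 = 31.884 N·m.
Gear mesh: ratio = 37/31 = 1.1935; torque at the joint axis = 31.884 × 1.1935 × 0.97 = 36.914 N·m.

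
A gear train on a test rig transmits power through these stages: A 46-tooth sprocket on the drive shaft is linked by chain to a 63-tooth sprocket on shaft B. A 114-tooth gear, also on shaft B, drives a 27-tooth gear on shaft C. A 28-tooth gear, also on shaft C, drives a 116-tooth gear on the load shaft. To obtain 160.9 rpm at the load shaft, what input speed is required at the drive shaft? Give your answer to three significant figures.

216 rpm

Overall ratio R = 1.3696 × 0.23684 × 4.1429 = 1.3438.
Required input speed = output speed × R = 160.9 × 1.3438 = 216.22 rpm.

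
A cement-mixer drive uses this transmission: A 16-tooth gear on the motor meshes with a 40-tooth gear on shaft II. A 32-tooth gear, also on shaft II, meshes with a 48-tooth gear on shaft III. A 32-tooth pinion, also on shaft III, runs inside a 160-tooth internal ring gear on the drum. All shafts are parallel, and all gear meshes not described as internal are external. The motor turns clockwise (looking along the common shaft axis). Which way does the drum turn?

the motor → shaft II: external mesh, 1 reversal → CCW.
shaft II → shaft III: external mesh, 1 reversal → CW.
shaft III → the drum: internal mesh, same direction → CW.
2 reversals in total — an even number — so the drum turns the same way as the motor.

clockwise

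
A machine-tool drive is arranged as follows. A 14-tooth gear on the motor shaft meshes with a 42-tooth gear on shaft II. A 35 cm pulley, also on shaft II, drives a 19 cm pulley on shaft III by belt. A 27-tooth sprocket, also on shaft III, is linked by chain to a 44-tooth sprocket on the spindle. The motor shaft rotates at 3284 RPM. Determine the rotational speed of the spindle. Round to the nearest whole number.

1237 RPM

Gear mesh: ratio = 42/14 = 3, so shaft II turns at 3284 / 3 = 1094.7 RPM.
Belt: ratio = 19/35 = 0.54286, so shaft III turns at 1094.7 / 0.54286 = 2016.5 RPM.
Chain: ratio = 44/27 = 1.6296, so the spindle turns at 2016.5 / 1.6296 = 1237.4 RPM.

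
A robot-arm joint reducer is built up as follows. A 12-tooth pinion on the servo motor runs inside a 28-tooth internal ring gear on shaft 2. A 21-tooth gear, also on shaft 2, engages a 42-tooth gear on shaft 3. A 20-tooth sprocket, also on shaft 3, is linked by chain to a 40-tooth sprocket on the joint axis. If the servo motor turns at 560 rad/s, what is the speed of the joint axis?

60 rad/s

internal gear 28/12 = 2.3333 → 560/2.3333 = 240 rad/s
gear mesh 42/21 = 2 → 240/2 = 120 rad/s
chain 40/20 = 2 → 120/2 = 60 rad/s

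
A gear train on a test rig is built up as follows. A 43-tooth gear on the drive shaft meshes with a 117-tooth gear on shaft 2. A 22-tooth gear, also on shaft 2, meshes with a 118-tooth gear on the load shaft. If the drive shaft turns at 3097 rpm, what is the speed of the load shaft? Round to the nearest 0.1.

212.2 rpm

gear mesh 117/43 = 2.7209 → 3097/2.7209 = 1138.2 rpm
gear mesh 118/22 = 5.3636 → 1138.2/5.3636 = 212.21 rpm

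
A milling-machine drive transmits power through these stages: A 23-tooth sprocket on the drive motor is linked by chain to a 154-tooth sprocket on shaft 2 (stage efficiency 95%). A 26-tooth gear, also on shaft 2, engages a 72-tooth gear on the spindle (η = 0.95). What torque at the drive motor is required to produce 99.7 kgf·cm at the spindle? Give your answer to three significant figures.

Overall ratio R = 6.6957 × 2.7692 = 18.542; overall efficiency η = 0.95 × 0.95 = 0.9025.
Input torque = output torque / (R × η) = 99.7 / (18.542 × 0.9025) = 5.9579 kgf·cm.

5.96 kgf·cm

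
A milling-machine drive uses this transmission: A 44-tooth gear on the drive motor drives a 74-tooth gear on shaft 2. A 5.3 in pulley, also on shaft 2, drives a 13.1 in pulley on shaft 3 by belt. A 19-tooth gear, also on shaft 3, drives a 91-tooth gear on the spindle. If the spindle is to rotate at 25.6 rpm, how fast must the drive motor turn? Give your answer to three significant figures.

510 rpm

Overall ratio R = 1.6818 × 2.4717 × 4.7895 = 19.91.
Required input speed = output speed × R = 25.6 × 19.91 = 509.69 rpm.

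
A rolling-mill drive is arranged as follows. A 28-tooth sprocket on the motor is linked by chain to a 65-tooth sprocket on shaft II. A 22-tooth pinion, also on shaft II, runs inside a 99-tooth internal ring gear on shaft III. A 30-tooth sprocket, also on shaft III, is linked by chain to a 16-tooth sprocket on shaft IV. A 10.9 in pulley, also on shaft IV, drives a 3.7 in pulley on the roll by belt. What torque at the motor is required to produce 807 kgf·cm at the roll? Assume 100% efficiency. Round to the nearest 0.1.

Overall ratio R = 2.3214 × 4.5 × 0.53333 × 0.33945 = 1.8912.
Input torque = output torque / R = 807 / 1.8912 = 426.71 kgf·cm.

426.7 kgf·cm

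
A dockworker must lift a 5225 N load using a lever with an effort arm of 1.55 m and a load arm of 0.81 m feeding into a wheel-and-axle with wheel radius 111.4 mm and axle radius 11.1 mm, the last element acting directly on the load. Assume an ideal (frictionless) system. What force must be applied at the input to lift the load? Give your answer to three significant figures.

272 N

Lever MA = effort arm / load arm = 1.55/0.81 = 1.9136.
Wheel-and-axle MA = R/r = 111.4/11.1 = 10.036.
Combined ideal MA = 1.9136 × 10.036 = 19.205.
Effort = load / MA = 5225 / 19.205 = 272.07 N.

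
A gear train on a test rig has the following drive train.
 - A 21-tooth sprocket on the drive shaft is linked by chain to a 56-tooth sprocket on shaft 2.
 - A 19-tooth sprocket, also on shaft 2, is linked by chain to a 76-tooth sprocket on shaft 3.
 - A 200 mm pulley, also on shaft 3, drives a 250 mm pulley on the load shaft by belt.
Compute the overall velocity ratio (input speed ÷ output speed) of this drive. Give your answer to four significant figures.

Each stage contributes driven/driver: chain 56/21 = 2.6667, chain 76/19 = 4, belt 250/200 = 1.25.
Overall: 2.6667 × 4 × 1.25 = 13.333.

13.33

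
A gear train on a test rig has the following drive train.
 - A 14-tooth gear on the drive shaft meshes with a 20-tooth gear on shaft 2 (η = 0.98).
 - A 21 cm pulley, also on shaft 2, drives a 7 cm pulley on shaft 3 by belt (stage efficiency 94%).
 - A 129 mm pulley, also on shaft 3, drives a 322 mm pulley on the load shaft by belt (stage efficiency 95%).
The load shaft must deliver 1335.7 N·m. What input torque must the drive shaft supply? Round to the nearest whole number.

1284 N·m

Overall ratio R = 1.4286 × 0.33333 × 2.4961 = 1.1886; overall efficiency η = 0.98 × 0.94 × 0.95 = 0.8751.
Input torque = output torque / (R × η) = 1335.7 / (1.1886 × 0.8751) = 1284.1 N·m.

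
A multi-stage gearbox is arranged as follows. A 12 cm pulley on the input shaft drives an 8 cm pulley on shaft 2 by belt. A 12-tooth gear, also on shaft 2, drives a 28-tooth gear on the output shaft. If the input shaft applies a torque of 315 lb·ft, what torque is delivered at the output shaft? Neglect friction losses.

Belt: ratio = 8/12 = 0.66667; torque at shaft 2 = 315 × 0.66667 = 210 lb·ft.
Gear mesh: ratio = 28/12 = 2.3333; torque at the output shaft = 210 × 2.3333 = 490 lb·ft.

490 lb·ft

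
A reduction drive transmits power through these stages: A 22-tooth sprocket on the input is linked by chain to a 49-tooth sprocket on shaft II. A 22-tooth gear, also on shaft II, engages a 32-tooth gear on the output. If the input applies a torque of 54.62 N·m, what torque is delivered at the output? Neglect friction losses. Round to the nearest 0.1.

After the chain (49/22): 54.62 × 2.2273 = 121.65 N·m
After the gear mesh (32/22): 121.65 × 1.4545 = 176.95 N·m

177.0 N·m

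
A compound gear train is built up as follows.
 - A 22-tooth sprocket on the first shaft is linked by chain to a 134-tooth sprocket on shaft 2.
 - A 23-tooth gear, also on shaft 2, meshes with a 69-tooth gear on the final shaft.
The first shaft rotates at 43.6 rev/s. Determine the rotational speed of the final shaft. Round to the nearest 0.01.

2.39 rev/s

Chain: ratio = 134/22 = 6.0909, so shaft 2 turns at 43.6 / 6.0909 = 7.1582 rev/s.
Gear mesh: ratio = 69/23 = 3, so the final shaft turns at 7.1582 / 3 = 2.3861 rev/s.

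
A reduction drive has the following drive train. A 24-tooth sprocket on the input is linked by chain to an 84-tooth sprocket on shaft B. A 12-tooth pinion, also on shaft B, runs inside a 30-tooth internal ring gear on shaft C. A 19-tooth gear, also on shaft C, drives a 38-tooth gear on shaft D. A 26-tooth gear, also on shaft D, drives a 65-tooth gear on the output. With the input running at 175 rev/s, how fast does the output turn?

the input → shaft B (chain, 84/24): 175 ÷ 3.5 = 50 rev/s
shaft B → shaft C (internal gear, 30/12): 50 ÷ 2.5 = 20 rev/s
shaft C → shaft D (gear mesh, 38/19): 20 ÷ 2 = 10 rev/s
shaft D → the output (gear mesh, 65/26): 10 ÷ 2.5 = 4 rev/s

4 rev/s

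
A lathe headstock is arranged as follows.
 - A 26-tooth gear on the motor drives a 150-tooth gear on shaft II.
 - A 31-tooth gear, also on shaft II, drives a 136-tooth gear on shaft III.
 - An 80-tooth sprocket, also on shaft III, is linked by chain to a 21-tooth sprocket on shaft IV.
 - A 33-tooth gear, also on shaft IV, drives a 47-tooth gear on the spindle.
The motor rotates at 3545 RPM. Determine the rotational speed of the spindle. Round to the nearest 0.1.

the motor → shaft II (gear mesh, 150/26): 3545 ÷ 5.7692 = 614.47 RPM
shaft II → shaft III (gear mesh, 136/31): 614.47 ÷ 4.3871 = 140.06 RPM
shaft III → shaft IV (chain, 21/80): 140.06 ÷ 0.2625 = 533.57 RPM
shaft IV → the spindle (gear mesh, 47/33): 533.57 ÷ 1.4242 = 374.63 RPM

374.6 RPM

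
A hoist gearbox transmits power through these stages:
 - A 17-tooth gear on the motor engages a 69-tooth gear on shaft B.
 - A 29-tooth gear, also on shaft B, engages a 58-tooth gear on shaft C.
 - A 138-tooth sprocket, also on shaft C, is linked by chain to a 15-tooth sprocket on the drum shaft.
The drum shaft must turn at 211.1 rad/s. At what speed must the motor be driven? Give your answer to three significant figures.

Overall ratio R = 4.0588 × 2 × 0.1087 = 0.88235.
Required input speed = output speed × R = 211.1 × 0.88235 = 186.26 rad/s.

186 rad/s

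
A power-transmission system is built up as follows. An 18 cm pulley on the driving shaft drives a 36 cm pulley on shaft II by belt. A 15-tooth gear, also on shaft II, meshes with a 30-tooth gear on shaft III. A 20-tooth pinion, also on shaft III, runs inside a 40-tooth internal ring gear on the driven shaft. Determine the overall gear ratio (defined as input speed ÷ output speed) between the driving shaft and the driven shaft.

Each stage contributes driven/driver: belt 36/18 = 2, gear mesh 30/15 = 2, internal gear 40/20 = 2.
Overall: 2 × 2 × 2 = 8.

8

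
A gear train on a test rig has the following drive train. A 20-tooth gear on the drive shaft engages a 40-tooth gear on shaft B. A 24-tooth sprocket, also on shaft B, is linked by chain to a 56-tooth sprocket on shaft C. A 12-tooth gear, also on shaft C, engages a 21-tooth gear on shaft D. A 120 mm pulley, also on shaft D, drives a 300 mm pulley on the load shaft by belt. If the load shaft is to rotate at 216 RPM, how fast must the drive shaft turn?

Overall ratio R = 2 × 2.3333 × 1.75 × 2.5 = 20.417.
Required input speed = output speed × R = 216 × 20.417 = 4410 RPM.

4410 RPM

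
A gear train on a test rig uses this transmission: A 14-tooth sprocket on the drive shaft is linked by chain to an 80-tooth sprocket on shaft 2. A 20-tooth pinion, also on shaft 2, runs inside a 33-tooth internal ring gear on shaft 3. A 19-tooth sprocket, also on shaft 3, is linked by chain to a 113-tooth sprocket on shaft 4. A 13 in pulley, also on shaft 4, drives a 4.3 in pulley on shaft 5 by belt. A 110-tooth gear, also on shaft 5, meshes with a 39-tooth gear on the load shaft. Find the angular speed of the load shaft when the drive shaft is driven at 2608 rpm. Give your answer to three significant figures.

397 rpm

Chain: ratio = 80/14 = 5.7143, so shaft 2 turns at 2608 / 5.7143 = 456.4 rpm.
Internal gear: ratio = 33/20 = 1.65, so shaft 3 turns at 456.4 / 1.65 = 276.61 rpm.
Chain: ratio = 113/19 = 5.9474, so shaft 4 turns at 276.61 / 5.9474 = 46.509 rpm.
Belt: ratio = 4.3/13 = 0.33077, so shaft 5 turns at 46.509 / 0.33077 = 140.61 rpm.
Gear mesh: ratio = 39/110 = 0.35455, so the load shaft turns at 140.61 / 0.35455 = 396.59 rpm.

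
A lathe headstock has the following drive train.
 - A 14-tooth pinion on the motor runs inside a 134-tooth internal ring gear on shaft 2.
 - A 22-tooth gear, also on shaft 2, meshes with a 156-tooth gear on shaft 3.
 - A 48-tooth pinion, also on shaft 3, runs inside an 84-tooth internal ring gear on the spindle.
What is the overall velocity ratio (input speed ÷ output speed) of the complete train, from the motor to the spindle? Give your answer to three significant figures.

119

Each stage contributes driven/driver: internal gear 134/14 = 9.5714, gear mesh 156/22 = 7.0909, internal gear 84/48 = 1.75.
Overall: 9.5714 × 7.0909 × 1.75 = 118.77.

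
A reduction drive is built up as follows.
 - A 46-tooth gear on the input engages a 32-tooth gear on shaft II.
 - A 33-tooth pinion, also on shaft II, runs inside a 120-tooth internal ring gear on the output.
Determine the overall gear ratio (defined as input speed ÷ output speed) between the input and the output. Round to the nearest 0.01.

Each stage contributes driven/driver: gear mesh 32/46 = 0.69565, internal gear 120/33 = 3.6364.
Overall: 0.69565 × 3.6364 = 2.5296.

2.53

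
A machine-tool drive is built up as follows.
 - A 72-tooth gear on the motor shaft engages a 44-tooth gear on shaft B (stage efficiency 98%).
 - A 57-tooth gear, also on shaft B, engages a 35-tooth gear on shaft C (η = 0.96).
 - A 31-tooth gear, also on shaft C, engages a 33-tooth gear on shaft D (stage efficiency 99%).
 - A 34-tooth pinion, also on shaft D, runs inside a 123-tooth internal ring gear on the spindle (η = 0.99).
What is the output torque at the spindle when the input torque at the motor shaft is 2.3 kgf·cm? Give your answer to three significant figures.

3.06 kgf·cm

Gear mesh: ratio = 44/72 = 0.61111; torque at shaft B = 2.3 × 0.61111 × 0.98 = 1.3774 kgf·cm.
Gear mesh: ratio = 35/57 = 0.61404; torque at shaft C = 1.3774 × 0.61404 × 0.96 = 0.81197 kgf·cm.
Gear mesh: ratio = 33/31 = 1.0645; torque at shaft D = 0.81197 × 1.0645 × 0.99 = 0.85571 kgf·cm.
Internal gear: ratio = 123/34 = 3.6176; torque at the spindle = 0.85571 × 3.6176 × 0.99 = 3.0647 kgf·cm.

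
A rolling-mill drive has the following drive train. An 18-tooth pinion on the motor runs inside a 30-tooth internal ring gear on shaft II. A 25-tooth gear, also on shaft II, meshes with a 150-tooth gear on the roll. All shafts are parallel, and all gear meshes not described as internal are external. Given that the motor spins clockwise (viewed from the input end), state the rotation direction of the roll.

counterclockwise

the motor → shaft II: internal mesh, same direction → CW.
shaft II → the roll: external mesh, 1 reversal → CCW.
1 reversal in total — an odd number — so the roll turns opposite to the motor.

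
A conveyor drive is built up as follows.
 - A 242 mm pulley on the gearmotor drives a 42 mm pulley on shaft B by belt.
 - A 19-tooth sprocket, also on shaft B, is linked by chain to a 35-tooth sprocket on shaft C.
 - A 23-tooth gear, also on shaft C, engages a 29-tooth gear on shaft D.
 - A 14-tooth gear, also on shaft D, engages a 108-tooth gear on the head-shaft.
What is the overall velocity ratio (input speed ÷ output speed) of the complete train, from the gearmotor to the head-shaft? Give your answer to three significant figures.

Each stage contributes driven/driver: belt 42/242 = 0.17355, chain 35/19 = 1.8421, gear mesh 29/23 = 1.2609, gear mesh 108/14 = 7.7143.
Overall: 0.17355 × 1.8421 × 1.2609 × 7.7143 = 3.1097.

3.11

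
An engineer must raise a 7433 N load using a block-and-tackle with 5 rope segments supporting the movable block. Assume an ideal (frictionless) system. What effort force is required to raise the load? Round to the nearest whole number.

Block-and-tackle MA = number of supporting rope parts = 5.
Effort = load / MA = 7433 / 5 = 1486.6 N.

1487 N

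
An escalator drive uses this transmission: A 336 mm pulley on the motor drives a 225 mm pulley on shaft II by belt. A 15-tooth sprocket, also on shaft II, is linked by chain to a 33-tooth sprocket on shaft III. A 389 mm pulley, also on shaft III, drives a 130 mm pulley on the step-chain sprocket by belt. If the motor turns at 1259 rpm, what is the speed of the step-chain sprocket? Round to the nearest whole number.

2557 rpm

belt 225/336 = 0.66964 → 1259/0.66964 = 1880.1 rpm
chain 33/15 = 2.2 → 1880.1/2.2 = 854.59 rpm
belt 130/389 = 0.33419 → 854.59/0.33419 = 2557.2 rpm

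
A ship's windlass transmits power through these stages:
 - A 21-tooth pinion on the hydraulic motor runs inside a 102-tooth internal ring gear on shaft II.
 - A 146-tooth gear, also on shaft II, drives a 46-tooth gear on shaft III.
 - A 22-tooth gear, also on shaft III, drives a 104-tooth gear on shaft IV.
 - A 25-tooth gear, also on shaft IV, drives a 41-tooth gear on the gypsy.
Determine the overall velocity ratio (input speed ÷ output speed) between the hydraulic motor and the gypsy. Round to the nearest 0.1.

Each stage contributes driven/driver: internal gear 102/21 = 4.8571, gear mesh 46/146 = 0.31507, gear mesh 104/22 = 4.7273, gear mesh 41/25 = 1.64.
Overall: 4.8571 × 0.31507 × 4.7273 × 1.64 = 11.864.

11.9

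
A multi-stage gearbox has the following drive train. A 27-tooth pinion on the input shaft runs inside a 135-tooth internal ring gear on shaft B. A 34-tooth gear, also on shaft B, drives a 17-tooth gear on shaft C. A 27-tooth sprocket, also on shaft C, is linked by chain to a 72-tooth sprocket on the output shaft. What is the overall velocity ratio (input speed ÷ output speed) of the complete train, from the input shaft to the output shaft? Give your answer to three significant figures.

6.67

Each stage contributes driven/driver: internal gear 135/27 = 5, gear mesh 17/34 = 0.5, chain 72/27 = 2.6667.
Overall: 5 × 0.5 × 2.6667 = 6.6667.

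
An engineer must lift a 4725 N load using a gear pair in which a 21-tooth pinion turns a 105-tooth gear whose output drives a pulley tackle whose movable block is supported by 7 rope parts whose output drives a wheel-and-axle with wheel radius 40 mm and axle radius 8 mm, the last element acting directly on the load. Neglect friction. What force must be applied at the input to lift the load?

27 N

Gear pair MA = 105/21 = 5.
Block-and-tackle MA = number of supporting rope parts = 7.
Wheel-and-axle MA = R/r = 40/8 = 5.
Combined ideal MA = 5 × 7 × 5 = 175.
Effort = load / MA = 4725 / 175 = 27 N.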